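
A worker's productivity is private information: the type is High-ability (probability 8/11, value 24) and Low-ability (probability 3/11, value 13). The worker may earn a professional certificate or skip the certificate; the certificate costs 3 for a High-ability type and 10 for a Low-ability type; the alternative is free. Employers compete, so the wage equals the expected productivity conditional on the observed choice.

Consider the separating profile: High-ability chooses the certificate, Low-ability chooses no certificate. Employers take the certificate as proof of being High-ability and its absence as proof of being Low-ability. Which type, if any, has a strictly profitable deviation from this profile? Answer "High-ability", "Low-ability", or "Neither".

Low-ability

The certificate pays 24; no certificate pays 13.
High-ability: assigned the certificate, nets 24 − 3 = 21; deviating to no certificate nets 13.
Low-ability: assigned no certificate, nets 13; deviating to the certificate nets 24 − 10 = 14.
The Low-ability type gains 1 by deviating.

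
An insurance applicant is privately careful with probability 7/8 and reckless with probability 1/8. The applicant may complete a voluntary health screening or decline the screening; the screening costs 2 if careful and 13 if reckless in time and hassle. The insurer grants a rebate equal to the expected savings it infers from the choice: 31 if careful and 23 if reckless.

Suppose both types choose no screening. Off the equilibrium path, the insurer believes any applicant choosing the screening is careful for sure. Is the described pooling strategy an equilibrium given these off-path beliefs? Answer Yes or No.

Yes

On path, the insurer holds the prior and pays 7/8·31 + 1/8·23 = 30. Off path (the screening), believing careful, it pays 31.
careful: no screening nets 30; the screening nets 31 − 2 = 29. careful stays.
reckless: no screening nets 30; the screening nets 31 − 13 = 18. reckless stays.
No type deviates, so pooling is sustained.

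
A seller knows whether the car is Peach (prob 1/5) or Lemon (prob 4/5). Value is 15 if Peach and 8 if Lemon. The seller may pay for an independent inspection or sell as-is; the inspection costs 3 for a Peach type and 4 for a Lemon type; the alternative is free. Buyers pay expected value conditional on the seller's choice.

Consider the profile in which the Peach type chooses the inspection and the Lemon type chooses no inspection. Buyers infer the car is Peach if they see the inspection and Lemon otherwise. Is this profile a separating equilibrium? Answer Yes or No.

No

Under these beliefs, the inspection earns price 15 and no inspection earns price 8.
Peach: the inspection nets 15 − 3 = 12; no inspection nets 8. Peach prefers the inspection.
Lemon: the inspection nets 15 − 4 = 11; no inspection nets 8. Lemon would deviate to the inspection.
Lemon has a profitable deviation, so the profile is not an equilibrium.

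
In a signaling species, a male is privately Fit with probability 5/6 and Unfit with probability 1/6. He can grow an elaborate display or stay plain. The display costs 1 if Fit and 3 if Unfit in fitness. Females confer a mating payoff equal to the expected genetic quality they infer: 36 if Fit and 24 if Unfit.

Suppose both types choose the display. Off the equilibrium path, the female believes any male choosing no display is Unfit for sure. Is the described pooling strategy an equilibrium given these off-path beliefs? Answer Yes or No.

Yes

On path, the female holds the prior and pays 5/6·36 + 1/6·24 = 34. Off path (no display), believing Unfit, it pays 24.
Fit: the display nets 34 − 1 = 33; no display nets 24. Fit stays.
Unfit: the display nets 34 − 3 = 31; no display nets 24. Unfit stays.
No type deviates, so pooling is sustained.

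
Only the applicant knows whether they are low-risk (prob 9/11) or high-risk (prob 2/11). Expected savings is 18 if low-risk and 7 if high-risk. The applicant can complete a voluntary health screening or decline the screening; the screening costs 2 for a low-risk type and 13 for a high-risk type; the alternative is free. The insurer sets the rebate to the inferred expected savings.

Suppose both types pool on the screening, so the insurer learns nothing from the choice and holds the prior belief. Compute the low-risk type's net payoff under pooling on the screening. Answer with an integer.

Pooled rebate = 9/11·18 + 2/11·7 = 16.
low-risk pays cost 2 for the screening, so net payoff = 16 − 2 = 14.

14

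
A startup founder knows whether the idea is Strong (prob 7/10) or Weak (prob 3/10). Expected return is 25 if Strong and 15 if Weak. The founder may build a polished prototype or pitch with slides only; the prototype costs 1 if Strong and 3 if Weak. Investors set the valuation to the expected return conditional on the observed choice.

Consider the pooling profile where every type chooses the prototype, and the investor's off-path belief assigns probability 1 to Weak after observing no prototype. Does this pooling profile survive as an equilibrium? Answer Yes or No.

Yes

On path, the investor holds the prior and pays 7/10·25 + 3/10·15 = 22. Off path (no prototype), believing Weak, it pays 15.
Strong: the prototype nets 22 − 1 = 21; no prototype nets 15. Strong stays.
Weak: the prototype nets 22 − 3 = 19; no prototype nets 15. Weak stays.
No type deviates, so pooling is sustained.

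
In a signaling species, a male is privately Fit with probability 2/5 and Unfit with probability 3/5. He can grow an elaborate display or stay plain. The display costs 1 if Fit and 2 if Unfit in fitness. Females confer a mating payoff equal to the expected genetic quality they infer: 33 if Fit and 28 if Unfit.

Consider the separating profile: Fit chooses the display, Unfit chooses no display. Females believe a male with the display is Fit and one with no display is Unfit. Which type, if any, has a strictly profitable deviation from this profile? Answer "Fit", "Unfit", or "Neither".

Unfit

The display pays 33; no display pays 28.
Fit: assigned the display, nets 33 − 1 = 32; deviating to no display nets 28.
Unfit: assigned no display, nets 28; deviating to the display nets 33 − 2 = 31.
The Unfit type gains 3 by deviating.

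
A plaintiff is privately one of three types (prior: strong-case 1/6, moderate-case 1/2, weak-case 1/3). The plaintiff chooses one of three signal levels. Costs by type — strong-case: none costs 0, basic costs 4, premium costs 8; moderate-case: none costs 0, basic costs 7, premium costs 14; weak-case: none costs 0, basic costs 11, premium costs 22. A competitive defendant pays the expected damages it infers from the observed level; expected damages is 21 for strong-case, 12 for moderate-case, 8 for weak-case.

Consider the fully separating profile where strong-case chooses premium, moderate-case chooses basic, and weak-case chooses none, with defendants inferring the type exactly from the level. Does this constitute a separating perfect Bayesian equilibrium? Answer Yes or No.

Separating settlements: premium → 21, basic → 12, none → 8.
strong-case (assigned premium): none: 8 − 0 = 8; basic: 12 − 4 = 8; premium: 21 − 8 = 13. strong-case stays.
moderate-case (assigned basic): none: 8 − 0 = 8; basic: 12 − 7 = 5; premium: 21 − 14 = 7. moderate-case prefers none.
weak-case (assigned none): none: 8 − 0 = 8; basic: 12 − 11 = 1; premium: 21 − 22 = -1. weak-case stays.
At least one type deviates; the separating profile fails.

No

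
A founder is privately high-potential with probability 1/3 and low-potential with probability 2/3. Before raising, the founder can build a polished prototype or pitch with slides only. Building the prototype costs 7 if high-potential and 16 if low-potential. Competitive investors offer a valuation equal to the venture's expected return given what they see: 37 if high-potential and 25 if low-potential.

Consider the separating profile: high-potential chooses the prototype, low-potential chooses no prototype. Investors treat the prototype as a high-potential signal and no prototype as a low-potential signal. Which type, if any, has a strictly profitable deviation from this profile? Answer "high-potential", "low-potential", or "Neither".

The prototype pays 37; no prototype pays 25.
high-potential: assigned the prototype, nets 37 − 7 = 30; deviating to no prototype nets 25.
low-potential: assigned no prototype, nets 25; deviating to the prototype nets 37 − 16 = 21.
Both types strictly prefer their assigned action; no profitable deviation.

Neither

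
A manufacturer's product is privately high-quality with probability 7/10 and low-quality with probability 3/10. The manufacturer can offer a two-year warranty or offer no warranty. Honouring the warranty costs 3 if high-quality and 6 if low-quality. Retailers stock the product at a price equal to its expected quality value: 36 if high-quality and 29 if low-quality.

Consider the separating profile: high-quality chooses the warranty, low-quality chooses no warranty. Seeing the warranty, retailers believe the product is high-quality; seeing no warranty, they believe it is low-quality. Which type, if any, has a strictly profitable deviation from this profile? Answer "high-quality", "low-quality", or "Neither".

The warranty pays 36; no warranty pays 29.
high-quality: assigned the warranty, nets 36 − 3 = 33; deviating to no warranty nets 29.
low-quality: assigned no warranty, nets 29; deviating to the warranty nets 36 − 6 = 30.
The low-quality type gains 1 by deviating.

low-quality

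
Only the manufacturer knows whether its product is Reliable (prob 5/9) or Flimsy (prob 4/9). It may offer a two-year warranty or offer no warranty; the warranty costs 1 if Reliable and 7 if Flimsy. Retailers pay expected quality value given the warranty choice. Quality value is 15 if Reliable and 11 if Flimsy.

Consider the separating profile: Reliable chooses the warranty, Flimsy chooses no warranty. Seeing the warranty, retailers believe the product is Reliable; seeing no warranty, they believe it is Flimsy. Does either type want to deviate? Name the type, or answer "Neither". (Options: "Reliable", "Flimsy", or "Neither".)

The warranty pays 15; no warranty pays 11.
Reliable: assigned the warranty, nets 15 − 1 = 14; deviating to no warranty nets 11.
Flimsy: assigned no warranty, nets 11; deviating to the warranty nets 15 − 7 = 8.
Both types strictly prefer their assigned action; no profitable deviation.

Neither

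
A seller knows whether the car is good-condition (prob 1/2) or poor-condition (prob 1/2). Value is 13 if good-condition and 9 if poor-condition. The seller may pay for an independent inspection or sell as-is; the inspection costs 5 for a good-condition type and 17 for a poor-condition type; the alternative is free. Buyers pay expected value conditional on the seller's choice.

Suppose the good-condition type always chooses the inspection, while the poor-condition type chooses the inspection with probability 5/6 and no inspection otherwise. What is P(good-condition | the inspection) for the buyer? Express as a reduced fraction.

6/11

P(the inspection) = (1/2)·1 + (1/2)·(5/6) = 11/12.
By Bayes' rule, P(good-condition | the inspection) = (1/2) / (11/12) = 6/11.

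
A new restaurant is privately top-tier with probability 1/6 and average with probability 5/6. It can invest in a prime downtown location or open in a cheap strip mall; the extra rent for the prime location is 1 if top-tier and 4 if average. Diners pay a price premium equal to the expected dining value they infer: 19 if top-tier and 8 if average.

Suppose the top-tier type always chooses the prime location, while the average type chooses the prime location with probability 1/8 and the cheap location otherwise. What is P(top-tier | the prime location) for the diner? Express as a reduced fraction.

P(the prime location) = (1/6)·1 + (5/6)·(1/8) = 13/48.
By Bayes' rule, P(top-tier | the prime location) = (1/6) / (13/48) = 8/13.

8/13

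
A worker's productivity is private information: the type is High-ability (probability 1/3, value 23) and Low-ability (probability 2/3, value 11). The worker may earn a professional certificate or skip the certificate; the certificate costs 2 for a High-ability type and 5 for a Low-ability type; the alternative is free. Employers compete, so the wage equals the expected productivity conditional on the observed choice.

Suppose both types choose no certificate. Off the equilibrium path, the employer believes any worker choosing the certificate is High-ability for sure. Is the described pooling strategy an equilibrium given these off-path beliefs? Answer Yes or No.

No

On path, the employer holds the prior and pays 1/3·23 + 2/3·11 = 15. Off path (the certificate), believing High-ability, it pays 23.
High-ability: no certificate nets 15; the certificate nets 23 − 2 = 21. High-ability would deviate.
Low-ability: no certificate nets 15; the certificate nets 23 − 5 = 18. Low-ability would deviate.
A type deviates, so pooling fails.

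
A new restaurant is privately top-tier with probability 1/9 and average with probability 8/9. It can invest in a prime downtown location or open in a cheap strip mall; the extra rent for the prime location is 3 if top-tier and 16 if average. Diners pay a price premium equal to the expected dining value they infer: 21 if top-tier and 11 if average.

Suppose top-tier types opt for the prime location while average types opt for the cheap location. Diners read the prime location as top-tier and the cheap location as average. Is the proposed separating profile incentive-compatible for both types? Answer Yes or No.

Under these beliefs, the prime location earns price premium 21 and the cheap location earns price premium 11.
top-tier: the prime location nets 21 − 3 = 18; the cheap location nets 11. top-tier prefers the prime location.
average: the prime location nets 21 − 16 = 5; the cheap location nets 11. average prefers the cheap location.
Neither type deviates, so the separating profile is an equilibrium.

Yes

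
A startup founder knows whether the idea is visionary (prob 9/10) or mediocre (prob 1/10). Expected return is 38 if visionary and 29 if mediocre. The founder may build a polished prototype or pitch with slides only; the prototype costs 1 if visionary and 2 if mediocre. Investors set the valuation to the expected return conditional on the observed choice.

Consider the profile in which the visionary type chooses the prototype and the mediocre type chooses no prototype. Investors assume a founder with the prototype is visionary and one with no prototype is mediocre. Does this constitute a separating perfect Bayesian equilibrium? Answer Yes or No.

Under these beliefs, the prototype earns valuation 38 and no prototype earns valuation 29.
visionary: the prototype nets 38 − 1 = 37; no prototype nets 29. visionary prefers the prototype.
mediocre: the prototype nets 38 − 2 = 36; no prototype nets 29. mediocre would deviate to the prototype.
mediocre has a profitable deviation, so the profile is not an equilibrium.

No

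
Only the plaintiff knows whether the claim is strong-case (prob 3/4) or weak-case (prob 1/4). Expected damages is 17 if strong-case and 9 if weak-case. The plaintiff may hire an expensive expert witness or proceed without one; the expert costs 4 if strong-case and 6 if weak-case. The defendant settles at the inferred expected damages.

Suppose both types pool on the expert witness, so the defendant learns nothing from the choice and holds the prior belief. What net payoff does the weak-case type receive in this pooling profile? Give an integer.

9

Pooled settlement = 3/4·17 + 1/4·9 = 15.
weak-case pays cost 6 for the expert witness, so net payoff = 15 − 6 = 9.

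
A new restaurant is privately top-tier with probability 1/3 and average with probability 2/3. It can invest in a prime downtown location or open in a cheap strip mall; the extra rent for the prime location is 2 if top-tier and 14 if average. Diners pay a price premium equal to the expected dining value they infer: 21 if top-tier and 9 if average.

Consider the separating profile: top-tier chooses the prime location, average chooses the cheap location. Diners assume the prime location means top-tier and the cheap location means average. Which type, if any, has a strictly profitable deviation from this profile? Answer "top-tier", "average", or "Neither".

Neither

The prime location pays 21; the cheap location pays 9.
top-tier: assigned the prime location, nets 21 − 2 = 19; deviating to the cheap location nets 9.
average: assigned the cheap location, nets 9; deviating to the prime location nets 21 − 14 = 7.
Both types strictly prefer their assigned action; no profitable deviation.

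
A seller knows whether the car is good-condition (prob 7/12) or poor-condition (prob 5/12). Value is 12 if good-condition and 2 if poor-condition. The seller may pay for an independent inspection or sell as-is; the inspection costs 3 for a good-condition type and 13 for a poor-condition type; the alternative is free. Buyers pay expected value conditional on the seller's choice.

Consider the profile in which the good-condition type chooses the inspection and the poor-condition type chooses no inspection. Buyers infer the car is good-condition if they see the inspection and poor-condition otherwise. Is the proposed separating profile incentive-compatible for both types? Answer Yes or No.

Under these beliefs, the inspection earns price 12 and no inspection earns price 2.
good-condition: the inspection nets 12 − 3 = 9; no inspection nets 2. good-condition prefers the inspection.
poor-condition: the inspection nets 12 − 13 = -1; no inspection nets 2. poor-condition prefers no inspection.
Neither type deviates, so the separating profile is an equilibrium.

Yes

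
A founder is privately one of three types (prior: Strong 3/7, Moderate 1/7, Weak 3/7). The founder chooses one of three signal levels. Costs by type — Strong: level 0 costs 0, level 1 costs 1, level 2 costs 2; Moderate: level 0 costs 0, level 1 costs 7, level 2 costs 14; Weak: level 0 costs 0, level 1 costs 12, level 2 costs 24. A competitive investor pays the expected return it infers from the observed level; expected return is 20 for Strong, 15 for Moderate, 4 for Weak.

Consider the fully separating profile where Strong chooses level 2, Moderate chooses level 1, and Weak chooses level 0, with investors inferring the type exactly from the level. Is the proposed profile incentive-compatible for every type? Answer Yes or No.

Separating valuations: level 2 → 20, level 1 → 15, level 0 → 4.
Strong (assigned level 2): level 0: 4 − 0 = 4; level 1: 15 − 1 = 14; level 2: 20 − 2 = 18. Strong stays.
Moderate (assigned level 1): level 0: 4 − 0 = 4; level 1: 15 − 7 = 8; level 2: 20 − 14 = 6. Moderate stays.
Weak (assigned level 0): level 0: 4 − 0 = 4; level 1: 15 − 12 = 3; level 2: 20 − 24 = -4. Weak stays.
Every type prefers its assigned level; separation holds.

Yes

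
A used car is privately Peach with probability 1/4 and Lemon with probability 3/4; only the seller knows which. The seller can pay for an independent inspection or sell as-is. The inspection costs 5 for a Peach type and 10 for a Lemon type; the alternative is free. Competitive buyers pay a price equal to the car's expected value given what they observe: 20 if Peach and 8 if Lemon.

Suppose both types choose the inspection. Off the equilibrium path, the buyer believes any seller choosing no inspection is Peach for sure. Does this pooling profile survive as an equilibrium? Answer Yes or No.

On path, the buyer holds the prior and pays 1/4·20 + 3/4·8 = 11. Off path (no inspection), believing Peach, it pays 20.
Peach: the inspection nets 11 − 5 = 6; no inspection nets 20. Peach would deviate.
Lemon: the inspection nets 11 − 10 = 1; no inspection nets 20. Lemon would deviate.
A type deviates, so pooling fails.

No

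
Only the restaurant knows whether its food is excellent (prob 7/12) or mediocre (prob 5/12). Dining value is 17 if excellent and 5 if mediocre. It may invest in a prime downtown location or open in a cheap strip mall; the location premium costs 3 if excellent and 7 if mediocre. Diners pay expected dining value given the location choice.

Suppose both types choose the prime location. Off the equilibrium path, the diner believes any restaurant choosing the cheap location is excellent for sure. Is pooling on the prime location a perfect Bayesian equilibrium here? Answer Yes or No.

No

On path, the diner holds the prior and pays 7/12·17 + 5/12·5 = 12. Off path (the cheap location), believing excellent, it pays 17.
excellent: the prime location nets 12 − 3 = 9; the cheap location nets 17. excellent would deviate.
mediocre: the prime location nets 12 − 7 = 5; the cheap location nets 17. mediocre would deviate.
A type deviates, so pooling fails.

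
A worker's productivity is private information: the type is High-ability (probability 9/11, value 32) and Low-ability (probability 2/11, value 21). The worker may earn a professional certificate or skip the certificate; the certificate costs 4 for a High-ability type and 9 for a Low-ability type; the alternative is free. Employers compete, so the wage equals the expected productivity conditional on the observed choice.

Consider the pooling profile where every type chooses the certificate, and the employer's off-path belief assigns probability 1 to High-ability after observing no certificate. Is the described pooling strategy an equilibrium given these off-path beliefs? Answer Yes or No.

On path, the employer holds the prior and pays 9/11·32 + 2/11·21 = 30. Off path (no certificate), believing High-ability, it pays 32.
High-ability: the certificate nets 30 − 4 = 26; no certificate nets 32. High-ability would deviate.
Low-ability: the certificate nets 30 − 9 = 21; no certificate nets 32. Low-ability would deviate.
A type deviates, so pooling fails.

No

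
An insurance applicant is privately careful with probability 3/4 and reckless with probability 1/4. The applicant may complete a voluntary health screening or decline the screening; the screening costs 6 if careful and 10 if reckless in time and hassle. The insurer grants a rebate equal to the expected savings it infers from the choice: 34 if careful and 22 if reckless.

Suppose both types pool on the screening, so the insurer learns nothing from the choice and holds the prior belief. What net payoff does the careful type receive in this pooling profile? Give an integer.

25

Pooled rebate = 3/4·34 + 1/4·22 = 31.
careful pays cost 6 for the screening, so net payoff = 31 − 6 = 25.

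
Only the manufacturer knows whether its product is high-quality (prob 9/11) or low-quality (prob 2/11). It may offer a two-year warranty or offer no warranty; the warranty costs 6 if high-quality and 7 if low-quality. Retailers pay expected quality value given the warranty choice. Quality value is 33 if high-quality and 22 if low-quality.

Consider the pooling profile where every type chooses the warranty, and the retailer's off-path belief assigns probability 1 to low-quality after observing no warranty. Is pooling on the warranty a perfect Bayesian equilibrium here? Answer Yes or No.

On path, the retailer holds the prior and pays 9/11·33 + 2/11·22 = 31. Off path (no warranty), believing low-quality, it pays 22.
high-quality: the warranty nets 31 − 6 = 25; no warranty nets 22. high-quality stays.
low-quality: the warranty nets 31 − 7 = 24; no warranty nets 22. low-quality stays.
No type deviates, so pooling is sustained.

Yes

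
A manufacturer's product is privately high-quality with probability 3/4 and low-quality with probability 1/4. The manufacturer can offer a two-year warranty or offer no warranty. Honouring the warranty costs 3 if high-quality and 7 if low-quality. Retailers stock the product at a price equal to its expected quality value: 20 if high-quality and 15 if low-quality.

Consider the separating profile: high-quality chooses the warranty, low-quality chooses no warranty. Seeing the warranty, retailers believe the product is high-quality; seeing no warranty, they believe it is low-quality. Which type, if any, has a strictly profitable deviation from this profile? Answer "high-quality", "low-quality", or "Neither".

Neither

The warranty pays 20; no warranty pays 15.
high-quality: assigned the warranty, nets 20 − 3 = 17; deviating to no warranty nets 15.
low-quality: assigned no warranty, nets 15; deviating to the warranty nets 20 − 7 = 13.
Both types strictly prefer their assigned action; no profitable deviation.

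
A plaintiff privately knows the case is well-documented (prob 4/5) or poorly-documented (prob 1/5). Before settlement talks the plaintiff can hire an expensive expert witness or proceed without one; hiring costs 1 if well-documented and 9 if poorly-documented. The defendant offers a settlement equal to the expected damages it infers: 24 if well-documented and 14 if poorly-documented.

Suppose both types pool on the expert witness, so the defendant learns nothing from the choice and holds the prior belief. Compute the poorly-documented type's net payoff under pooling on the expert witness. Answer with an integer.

13

Pooled settlement = 4/5·24 + 1/5·14 = 22.
poorly-documented pays cost 9 for the expert witness, so net payoff = 22 − 9 = 13.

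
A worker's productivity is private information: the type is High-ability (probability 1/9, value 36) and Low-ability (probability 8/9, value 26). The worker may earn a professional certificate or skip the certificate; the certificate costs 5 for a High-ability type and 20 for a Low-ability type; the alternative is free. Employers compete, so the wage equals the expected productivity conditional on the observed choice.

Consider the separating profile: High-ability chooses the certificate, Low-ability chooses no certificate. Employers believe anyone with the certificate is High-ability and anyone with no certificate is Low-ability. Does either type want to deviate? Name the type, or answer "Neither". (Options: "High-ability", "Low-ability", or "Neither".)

The certificate pays 36; no certificate pays 26.
High-ability: assigned the certificate, nets 36 − 5 = 31; deviating to no certificate nets 26.
Low-ability: assigned no certificate, nets 26; deviating to the certificate nets 36 − 20 = 16.
Both types strictly prefer their assigned action; no profitable deviation.

Neither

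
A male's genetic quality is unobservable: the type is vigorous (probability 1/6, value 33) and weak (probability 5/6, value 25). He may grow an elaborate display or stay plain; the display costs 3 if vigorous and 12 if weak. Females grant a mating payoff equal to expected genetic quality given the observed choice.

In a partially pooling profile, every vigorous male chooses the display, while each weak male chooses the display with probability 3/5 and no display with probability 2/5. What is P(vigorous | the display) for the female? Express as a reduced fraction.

1/4

P(the display) = (1/6)·1 + (5/6)·(3/5) = 2/3.
By Bayes' rule, P(vigorous | the display) = (1/6) / (2/3) = 1/4.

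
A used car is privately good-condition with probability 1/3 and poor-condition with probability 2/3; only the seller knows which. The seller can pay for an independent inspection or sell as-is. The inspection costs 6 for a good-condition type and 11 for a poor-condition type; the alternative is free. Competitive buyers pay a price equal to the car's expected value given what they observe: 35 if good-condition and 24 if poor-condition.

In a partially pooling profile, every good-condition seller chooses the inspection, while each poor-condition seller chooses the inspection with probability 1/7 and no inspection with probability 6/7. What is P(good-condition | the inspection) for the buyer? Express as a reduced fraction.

P(the inspection) = (1/3)·1 + (2/3)·(1/7) = 3/7.
By Bayes' rule, P(good-condition | the inspection) = (1/3) / (3/7) = 7/9.

7/9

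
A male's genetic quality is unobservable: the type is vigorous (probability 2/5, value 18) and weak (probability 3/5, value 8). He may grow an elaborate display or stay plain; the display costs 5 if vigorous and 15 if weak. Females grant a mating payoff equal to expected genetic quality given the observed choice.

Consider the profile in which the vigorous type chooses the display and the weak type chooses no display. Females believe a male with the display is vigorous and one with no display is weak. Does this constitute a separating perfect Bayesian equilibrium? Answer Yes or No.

Yes

Under these beliefs, the display earns mating payoff 18 and no display earns mating payoff 8.
vigorous: the display nets 18 − 5 = 13; no display nets 8. vigorous prefers the display.
weak: the display nets 18 − 15 = 3; no display nets 8. weak prefers no display.
Neither type deviates, so the separating profile is an equilibrium.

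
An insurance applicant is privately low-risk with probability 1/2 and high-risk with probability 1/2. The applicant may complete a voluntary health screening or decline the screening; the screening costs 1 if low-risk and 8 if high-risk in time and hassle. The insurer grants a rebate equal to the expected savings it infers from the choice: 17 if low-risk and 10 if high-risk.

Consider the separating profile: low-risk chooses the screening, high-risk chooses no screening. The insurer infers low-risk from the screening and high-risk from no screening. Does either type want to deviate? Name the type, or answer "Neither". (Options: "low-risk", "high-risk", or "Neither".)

Neither

The screening pays 17; no screening pays 10.
low-risk: assigned the screening, nets 17 − 1 = 16; deviating to no screening nets 10.
high-risk: assigned no screening, nets 10; deviating to the screening nets 17 − 8 = 9.
Both types strictly prefer their assigned action; no profitable deviation.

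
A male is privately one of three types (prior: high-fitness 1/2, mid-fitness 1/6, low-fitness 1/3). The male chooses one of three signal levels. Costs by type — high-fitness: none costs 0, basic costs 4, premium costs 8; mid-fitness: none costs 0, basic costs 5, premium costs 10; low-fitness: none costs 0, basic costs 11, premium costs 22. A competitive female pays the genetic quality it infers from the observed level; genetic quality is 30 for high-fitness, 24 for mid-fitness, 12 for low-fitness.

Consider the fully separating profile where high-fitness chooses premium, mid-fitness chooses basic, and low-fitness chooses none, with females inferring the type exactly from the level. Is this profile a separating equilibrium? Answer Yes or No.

No

Separating mating payoffs: premium → 30, basic → 24, none → 12.
high-fitness (assigned premium): none: 12 − 0 = 12; basic: 24 − 4 = 20; premium: 30 − 8 = 22. high-fitness stays.
mid-fitness (assigned basic): none: 12 − 0 = 12; basic: 24 − 5 = 19; premium: 30 − 10 = 20. mid-fitness prefers premium.
low-fitness (assigned none): none: 12 − 0 = 12; basic: 24 − 11 = 13; premium: 30 − 22 = 8. low-fitness prefers basic.
At least one type deviates; the separating profile fails.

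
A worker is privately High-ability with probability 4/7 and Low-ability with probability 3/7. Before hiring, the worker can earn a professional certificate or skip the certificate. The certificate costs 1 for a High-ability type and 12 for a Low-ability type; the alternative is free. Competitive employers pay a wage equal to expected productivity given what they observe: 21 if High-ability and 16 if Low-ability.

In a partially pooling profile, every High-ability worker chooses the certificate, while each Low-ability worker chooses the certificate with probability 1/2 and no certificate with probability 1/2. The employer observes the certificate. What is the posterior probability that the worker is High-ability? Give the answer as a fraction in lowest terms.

P(the certificate) = (4/7)·1 + (3/7)·(1/2) = 11/14.
By Bayes' rule, P(High-ability | the certificate) = (4/7) / (11/14) = 8/11.

8/11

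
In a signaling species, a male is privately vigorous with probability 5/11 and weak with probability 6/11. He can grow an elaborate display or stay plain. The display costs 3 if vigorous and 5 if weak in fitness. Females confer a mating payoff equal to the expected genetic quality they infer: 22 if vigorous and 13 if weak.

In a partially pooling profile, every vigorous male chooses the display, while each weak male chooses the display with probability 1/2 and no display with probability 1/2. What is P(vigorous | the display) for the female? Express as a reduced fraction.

P(the display) = (5/11)·1 + (6/11)·(1/2) = 8/11.
By Bayes' rule, P(vigorous | the display) = (5/11) / (8/11) = 5/8.

5/8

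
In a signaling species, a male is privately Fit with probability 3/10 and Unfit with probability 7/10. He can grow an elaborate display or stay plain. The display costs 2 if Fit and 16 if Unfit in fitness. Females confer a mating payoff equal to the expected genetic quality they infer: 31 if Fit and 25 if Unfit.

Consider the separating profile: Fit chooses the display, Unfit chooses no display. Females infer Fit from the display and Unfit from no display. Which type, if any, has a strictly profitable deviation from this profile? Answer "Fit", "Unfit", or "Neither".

Neither

The display pays 31; no display pays 25.
Fit: assigned the display, nets 31 − 2 = 29; deviating to no display nets 25.
Unfit: assigned no display, nets 25; deviating to the display nets 31 − 16 = 15.
Both types strictly prefer their assigned action; no profitable deviation.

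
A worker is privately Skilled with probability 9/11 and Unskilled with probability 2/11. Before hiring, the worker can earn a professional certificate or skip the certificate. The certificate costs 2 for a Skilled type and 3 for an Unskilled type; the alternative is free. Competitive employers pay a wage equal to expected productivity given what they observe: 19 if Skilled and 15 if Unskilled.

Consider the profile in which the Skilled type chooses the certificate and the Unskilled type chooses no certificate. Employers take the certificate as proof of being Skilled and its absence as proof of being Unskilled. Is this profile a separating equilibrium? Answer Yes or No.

Under these beliefs, the certificate earns wage 19 and no certificate earns wage 15.
Skilled: the certificate nets 19 − 2 = 17; no certificate nets 15. Skilled prefers the certificate.
Unskilled: the certificate nets 19 − 3 = 16; no certificate nets 15. Unskilled would deviate to the certificate.
Unskilled has a profitable deviation, so the profile is not an equilibrium.

No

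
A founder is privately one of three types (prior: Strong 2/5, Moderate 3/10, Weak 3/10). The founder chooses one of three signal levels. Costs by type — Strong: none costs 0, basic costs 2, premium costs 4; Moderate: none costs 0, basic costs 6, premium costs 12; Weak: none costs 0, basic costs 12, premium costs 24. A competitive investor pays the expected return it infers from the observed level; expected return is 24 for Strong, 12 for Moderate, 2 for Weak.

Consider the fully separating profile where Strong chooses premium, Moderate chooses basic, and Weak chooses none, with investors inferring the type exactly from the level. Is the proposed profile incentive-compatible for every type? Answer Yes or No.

Separating valuations: premium → 24, basic → 12, none → 2.
Strong (assigned premium): none: 2 − 0 = 2; basic: 12 − 2 = 10; premium: 24 − 4 = 20. Strong stays.
Moderate (assigned basic): none: 2 − 0 = 2; basic: 12 − 6 = 6; premium: 24 − 12 = 12. Moderate prefers premium.
Weak (assigned none): none: 2 − 0 = 2; basic: 12 − 12 = 0; premium: 24 − 24 = 0. Weak stays.
At least one type deviates; the separating profile fails.

No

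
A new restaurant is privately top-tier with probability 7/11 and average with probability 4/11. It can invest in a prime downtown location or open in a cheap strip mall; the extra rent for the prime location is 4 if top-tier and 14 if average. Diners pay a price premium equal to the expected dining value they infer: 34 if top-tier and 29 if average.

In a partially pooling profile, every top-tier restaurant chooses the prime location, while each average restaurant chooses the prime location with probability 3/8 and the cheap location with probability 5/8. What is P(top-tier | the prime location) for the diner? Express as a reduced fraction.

P(the prime location) = (7/11)·1 + (4/11)·(3/8) = 17/22.
By Bayes' rule, P(top-tier | the prime location) = (7/11) / (17/22) = 14/17.

14/17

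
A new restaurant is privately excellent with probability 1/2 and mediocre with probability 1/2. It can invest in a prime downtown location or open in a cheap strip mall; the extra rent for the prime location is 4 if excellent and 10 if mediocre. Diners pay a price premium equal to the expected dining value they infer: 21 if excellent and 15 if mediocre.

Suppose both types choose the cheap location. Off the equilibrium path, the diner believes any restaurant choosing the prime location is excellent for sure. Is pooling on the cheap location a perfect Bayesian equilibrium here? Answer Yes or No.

Yes

On path, the diner holds the prior and pays 1/2·21 + 1/2·15 = 18. Off path (the prime location), believing excellent, it pays 21.
excellent: the cheap location nets 18; the prime location nets 21 − 4 = 17. excellent stays.
mediocre: the cheap location nets 18; the prime location nets 21 − 10 = 11. mediocre stays.
No type deviates, so pooling is sustained.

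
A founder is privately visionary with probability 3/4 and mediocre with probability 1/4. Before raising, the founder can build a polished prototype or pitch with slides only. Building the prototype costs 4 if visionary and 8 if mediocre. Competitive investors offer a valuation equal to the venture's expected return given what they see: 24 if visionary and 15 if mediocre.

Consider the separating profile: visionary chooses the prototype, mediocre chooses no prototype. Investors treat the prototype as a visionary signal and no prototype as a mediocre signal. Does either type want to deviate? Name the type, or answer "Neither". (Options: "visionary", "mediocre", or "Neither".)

The prototype pays 24; no prototype pays 15.
visionary: assigned the prototype, nets 24 − 4 = 20; deviating to no prototype nets 15.
mediocre: assigned no prototype, nets 15; deviating to the prototype nets 24 − 8 = 16.
The mediocre type gains 1 by deviating.

mediocre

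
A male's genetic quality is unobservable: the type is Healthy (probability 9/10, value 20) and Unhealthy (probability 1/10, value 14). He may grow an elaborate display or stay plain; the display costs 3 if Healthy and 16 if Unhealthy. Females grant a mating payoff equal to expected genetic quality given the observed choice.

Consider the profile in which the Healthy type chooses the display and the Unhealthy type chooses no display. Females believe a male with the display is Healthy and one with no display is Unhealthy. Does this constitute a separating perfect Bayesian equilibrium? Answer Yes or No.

Under these beliefs, the display earns mating payoff 20 and no display earns mating payoff 14.
Healthy: the display nets 20 − 3 = 17; no display nets 14. Healthy prefers the display.
Unhealthy: the display nets 20 − 16 = 4; no display nets 14. Unhealthy prefers no display.
Neither type deviates, so the separating profile is an equilibrium.

Yes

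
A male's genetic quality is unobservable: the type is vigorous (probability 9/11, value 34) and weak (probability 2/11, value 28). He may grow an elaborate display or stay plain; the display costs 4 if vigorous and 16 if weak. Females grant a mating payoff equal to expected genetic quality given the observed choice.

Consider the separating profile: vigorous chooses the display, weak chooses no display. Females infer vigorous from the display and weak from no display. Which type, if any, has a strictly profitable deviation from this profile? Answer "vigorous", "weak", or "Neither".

The display pays 34; no display pays 28.
vigorous: assigned the display, nets 34 − 4 = 30; deviating to no display nets 28.
weak: assigned no display, nets 28; deviating to the display nets 34 − 16 = 18.
Both types strictly prefer their assigned action; no profitable deviation.

Neither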